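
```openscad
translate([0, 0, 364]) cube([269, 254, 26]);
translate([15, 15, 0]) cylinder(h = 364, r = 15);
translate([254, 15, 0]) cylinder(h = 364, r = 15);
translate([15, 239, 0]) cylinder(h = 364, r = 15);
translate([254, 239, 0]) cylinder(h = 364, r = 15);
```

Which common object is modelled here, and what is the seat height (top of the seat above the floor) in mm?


A stool. The seat height is 390 mm.

A 269×254×26 slab at z = 364 on four corner cylinders — a stool. The seat top is 364 + 26 = 390 mm.


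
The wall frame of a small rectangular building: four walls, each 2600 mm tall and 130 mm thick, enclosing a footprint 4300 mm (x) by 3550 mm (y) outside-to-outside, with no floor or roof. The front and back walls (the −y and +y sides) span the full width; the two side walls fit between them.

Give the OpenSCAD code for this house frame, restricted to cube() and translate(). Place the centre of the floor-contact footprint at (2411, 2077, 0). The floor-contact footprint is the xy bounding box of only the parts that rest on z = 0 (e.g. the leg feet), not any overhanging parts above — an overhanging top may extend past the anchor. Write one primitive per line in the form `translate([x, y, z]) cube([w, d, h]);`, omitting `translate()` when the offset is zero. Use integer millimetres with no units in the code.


translate([261, 302, 0]) cube([4300, 130, 2600]);
translate([261, 3722, 0]) cube([4300, 130, 2600]);
translate([261, 432, 0]) cube([130, 3290, 2600]);
translate([4431, 432, 0]) cube([130, 3290, 2600]);


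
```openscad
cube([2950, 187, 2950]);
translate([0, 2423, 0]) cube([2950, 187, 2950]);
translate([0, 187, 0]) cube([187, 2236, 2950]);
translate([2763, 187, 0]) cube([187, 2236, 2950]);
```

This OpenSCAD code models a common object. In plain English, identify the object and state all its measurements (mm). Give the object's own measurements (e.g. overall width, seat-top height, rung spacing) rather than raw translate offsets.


The wall frame of a small rectangular building: four walls, each 2950 mm tall and 187 mm thick, enclosing a footprint 2950 mm (x) by 2610 mm (y) outside-to-outside, with no floor or roof. The front and back walls (the −y and +y sides) span the full width; the two side walls fit between them.


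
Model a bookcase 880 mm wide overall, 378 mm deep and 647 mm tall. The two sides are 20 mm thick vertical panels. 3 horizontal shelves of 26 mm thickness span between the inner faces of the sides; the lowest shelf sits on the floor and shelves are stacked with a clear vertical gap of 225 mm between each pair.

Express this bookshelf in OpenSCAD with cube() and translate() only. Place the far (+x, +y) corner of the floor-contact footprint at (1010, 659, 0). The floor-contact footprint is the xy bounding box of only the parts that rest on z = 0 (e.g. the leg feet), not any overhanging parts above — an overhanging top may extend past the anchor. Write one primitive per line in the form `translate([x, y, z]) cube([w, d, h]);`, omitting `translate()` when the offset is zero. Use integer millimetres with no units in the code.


translate([130, 281, 0]) cube([20, 378, 647]);
translate([990, 281, 0]) cube([20, 378, 647]);
translate([150, 281, 0]) cube([840, 378, 26]);
translate([150, 281, 251]) cube([840, 378, 26]);
translate([150, 281, 502]) cube([840, 378, 26]);


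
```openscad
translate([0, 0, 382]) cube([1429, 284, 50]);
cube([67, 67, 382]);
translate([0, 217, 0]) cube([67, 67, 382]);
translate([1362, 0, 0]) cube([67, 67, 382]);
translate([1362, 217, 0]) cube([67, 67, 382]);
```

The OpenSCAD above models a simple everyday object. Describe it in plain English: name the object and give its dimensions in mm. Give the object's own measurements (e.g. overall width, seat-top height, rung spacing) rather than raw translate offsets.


A long wooden bench with a 1429 mm (x) × 284 mm (y) seat, 50 mm thick, its top surface 432 mm above the floor. Four 67 mm square legs at the seat corners, flush with the edges, run from z = 0 to the seat underside.


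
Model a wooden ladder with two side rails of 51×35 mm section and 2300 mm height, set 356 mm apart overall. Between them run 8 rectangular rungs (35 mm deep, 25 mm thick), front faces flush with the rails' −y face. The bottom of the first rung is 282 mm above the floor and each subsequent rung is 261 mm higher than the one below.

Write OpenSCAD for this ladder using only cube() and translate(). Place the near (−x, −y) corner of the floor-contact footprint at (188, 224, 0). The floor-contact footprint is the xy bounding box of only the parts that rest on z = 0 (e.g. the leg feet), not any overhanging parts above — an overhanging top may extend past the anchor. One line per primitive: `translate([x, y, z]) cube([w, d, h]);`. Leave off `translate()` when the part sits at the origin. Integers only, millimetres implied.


translate([188, 224, 0]) cube([51, 35, 2300]);
translate([493, 224, 0]) cube([51, 35, 2300]);
translate([239, 224, 282]) cube([254, 35, 25]);
translate([239, 224, 543]) cube([254, 35, 25]);
translate([239, 224, 804]) cube([254, 35, 25]);
translate([239, 224, 1065]) cube([254, 35, 25]);
translate([239, 224, 1326]) cube([254, 35, 25]);
translate([239, 224, 1587]) cube([254, 35, 25]);
translate([239, 224, 1848]) cube([254, 35, 25]);
translate([239, 224, 2109]) cube([254, 35, 25]);


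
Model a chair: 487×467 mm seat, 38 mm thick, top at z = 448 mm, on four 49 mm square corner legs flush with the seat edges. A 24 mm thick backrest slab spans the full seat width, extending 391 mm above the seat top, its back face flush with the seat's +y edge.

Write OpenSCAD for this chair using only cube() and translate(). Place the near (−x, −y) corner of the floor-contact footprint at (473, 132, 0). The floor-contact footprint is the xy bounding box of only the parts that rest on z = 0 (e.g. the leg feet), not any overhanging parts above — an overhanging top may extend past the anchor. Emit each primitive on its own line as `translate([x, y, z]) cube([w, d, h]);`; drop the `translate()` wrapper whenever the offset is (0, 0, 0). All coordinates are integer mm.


translate([473, 132, 410]) cube([487, 467, 38]);
translate([473, 132, 0]) cube([49, 49, 410]);
translate([911, 132, 0]) cube([49, 49, 410]);
translate([473, 550, 0]) cube([49, 49, 410]);
translate([911, 550, 0]) cube([49, 49, 410]);
translate([473, 575, 448]) cube([487, 24, 391]);


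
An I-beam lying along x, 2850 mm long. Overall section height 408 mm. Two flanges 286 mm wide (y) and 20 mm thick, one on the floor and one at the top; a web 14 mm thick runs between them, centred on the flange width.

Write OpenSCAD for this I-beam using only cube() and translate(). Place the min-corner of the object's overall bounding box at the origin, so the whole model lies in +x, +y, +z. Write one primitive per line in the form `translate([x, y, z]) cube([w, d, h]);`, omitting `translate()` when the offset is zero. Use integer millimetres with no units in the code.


cube([2850, 286, 20]);
translate([0, 136, 20]) cube([2850, 14, 368]);
translate([0, 0, 388]) cube([2850, 286, 20]);


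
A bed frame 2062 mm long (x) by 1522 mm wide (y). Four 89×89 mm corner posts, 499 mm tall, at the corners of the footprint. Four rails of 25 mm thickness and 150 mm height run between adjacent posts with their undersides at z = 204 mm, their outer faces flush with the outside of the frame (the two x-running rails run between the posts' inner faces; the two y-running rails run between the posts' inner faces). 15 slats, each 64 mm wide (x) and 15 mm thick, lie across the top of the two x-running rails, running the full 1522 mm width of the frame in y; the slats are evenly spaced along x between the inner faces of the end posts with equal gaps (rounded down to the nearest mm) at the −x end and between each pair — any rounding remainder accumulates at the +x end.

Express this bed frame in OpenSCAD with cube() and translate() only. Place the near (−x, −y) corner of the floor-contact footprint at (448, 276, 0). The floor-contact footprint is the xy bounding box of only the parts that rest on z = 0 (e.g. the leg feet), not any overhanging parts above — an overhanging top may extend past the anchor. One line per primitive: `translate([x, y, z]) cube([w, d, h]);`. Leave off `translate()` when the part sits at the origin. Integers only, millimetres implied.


translate([448, 276, 0]) cube([89, 89, 499]);
translate([448, 1709, 0]) cube([89, 89, 499]);
translate([2421, 276, 0]) cube([89, 89, 499]);
translate([2421, 1709, 0]) cube([89, 89, 499]);
translate([537, 276, 204]) cube([1884, 25, 150]);
translate([537, 1773, 204]) cube([1884, 25, 150]);
translate([448, 365, 204]) cube([25, 1344, 150]);
translate([2485, 365, 204]) cube([25, 1344, 150]);
translate([594, 276, 354]) cube([64, 1522, 15]);
translate([715, 276, 354]) cube([64, 1522, 15]);
translate([836, 276, 354]) cube([64, 1522, 15]);
translate([957, 276, 354]) cube([64, 1522, 15]);
translate([1078, 276, 354]) cube([64, 1522, 15]);
translate([1199, 276, 354]) cube([64, 1522, 15]);
translate([1320, 276, 354]) cube([64, 1522, 15]);
translate([1441, 276, 354]) cube([64, 1522, 15]);
translate([1562, 276, 354]) cube([64, 1522, 15]);
translate([1683, 276, 354]) cube([64, 1522, 15]);
translate([1804, 276, 354]) cube([64, 1522, 15]);
translate([1925, 276, 354]) cube([64, 1522, 15]);
translate([2046, 276, 354]) cube([64, 1522, 15]);
translate([2167, 276, 354]) cube([64, 1522, 15]);
translate([2288, 276, 354]) cube([64, 1522, 15]);


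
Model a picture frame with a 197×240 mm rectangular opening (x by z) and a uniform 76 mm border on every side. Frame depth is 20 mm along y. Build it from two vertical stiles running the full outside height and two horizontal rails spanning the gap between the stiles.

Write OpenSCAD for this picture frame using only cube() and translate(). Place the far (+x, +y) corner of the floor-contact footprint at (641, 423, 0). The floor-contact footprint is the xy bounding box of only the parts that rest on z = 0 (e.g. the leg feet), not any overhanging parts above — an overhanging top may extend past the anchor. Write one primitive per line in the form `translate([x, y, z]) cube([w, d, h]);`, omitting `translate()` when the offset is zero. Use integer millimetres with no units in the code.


translate([292, 403, 0]) cube([76, 20, 392]);
translate([565, 403, 0]) cube([76, 20, 392]);
translate([368, 403, 0]) cube([197, 20, 76]);
translate([368, 403, 316]) cube([197, 20, 76]);


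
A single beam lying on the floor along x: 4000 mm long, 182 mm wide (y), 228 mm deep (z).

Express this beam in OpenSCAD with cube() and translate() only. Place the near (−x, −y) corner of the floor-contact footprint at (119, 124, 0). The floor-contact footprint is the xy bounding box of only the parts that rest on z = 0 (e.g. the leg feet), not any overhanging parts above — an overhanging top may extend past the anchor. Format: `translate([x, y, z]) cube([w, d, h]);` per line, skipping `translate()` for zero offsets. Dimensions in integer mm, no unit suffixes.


translate([119, 124, 0]) cube([4000, 182, 228]);


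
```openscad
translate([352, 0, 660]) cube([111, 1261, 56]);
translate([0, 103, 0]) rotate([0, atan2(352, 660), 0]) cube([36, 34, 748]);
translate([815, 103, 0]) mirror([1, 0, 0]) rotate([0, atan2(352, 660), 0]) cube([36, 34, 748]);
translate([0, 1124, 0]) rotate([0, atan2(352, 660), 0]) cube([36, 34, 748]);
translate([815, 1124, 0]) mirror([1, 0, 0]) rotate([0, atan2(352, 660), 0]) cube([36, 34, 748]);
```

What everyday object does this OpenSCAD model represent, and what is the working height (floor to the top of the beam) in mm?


A sawhorse. The overall height is 716 mm.

A beam across two mirrored pairs of raked legs — a sawhorse. The beam's underside is at z = 660 (matching the legs' vertical rise in atan2(352, 660)) and the beam is 56 mm tall, so its top is at 660 + 56 = 716 mm. The raked legs top out at the beam's underside, so that is the highest point.


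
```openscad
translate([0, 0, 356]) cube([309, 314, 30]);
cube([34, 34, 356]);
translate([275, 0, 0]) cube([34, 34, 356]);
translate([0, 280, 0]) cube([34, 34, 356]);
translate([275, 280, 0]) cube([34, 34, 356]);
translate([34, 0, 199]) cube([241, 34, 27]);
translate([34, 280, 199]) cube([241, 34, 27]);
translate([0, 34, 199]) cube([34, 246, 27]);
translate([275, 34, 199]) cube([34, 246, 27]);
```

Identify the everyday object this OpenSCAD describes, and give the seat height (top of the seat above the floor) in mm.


A stool. The seat height is 386 mm.

A 309×314×30 slab at z = 356 on four corner posts — a stool. The seat top is 356 + 30 = 386 mm.


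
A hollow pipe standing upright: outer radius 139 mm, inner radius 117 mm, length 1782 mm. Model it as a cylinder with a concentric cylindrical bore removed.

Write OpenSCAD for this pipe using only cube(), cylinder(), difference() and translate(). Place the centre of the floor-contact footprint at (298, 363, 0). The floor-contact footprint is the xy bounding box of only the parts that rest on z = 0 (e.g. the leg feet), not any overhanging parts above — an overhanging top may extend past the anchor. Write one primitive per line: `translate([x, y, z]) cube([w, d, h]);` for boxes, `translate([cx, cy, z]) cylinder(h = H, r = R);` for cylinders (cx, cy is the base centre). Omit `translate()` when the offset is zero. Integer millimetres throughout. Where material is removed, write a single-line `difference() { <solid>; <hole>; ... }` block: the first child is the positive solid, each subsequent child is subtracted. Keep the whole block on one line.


difference() { translate([298, 363, 0]) cylinder(h = 1782, r = 139); translate([298, 363, 0]) cylinder(h = 1782, r = 117); }


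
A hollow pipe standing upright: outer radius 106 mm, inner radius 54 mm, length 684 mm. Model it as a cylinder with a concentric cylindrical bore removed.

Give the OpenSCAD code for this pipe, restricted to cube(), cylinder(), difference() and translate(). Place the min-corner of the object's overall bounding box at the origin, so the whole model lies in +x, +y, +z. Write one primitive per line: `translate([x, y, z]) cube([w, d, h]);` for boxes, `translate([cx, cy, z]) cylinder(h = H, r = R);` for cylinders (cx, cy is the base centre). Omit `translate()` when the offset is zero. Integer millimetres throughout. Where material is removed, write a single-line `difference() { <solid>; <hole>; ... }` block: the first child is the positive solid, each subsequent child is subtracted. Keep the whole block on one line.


difference() { translate([106, 106, 0]) cylinder(h = 684, r = 106); translate([106, 106, 0]) cylinder(h = 684, r = 54); }


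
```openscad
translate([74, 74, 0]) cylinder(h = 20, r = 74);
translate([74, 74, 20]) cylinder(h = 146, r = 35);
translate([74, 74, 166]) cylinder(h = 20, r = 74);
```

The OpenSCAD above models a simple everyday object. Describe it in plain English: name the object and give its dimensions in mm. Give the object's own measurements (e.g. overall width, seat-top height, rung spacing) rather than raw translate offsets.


A spool: two coaxial disc flanges of radius 74 mm and thickness 20 mm, joined by a core cylinder of radius 35 mm and height 146 mm. The lower flange rests on z = 0 and the three cylinders share a vertical axis.


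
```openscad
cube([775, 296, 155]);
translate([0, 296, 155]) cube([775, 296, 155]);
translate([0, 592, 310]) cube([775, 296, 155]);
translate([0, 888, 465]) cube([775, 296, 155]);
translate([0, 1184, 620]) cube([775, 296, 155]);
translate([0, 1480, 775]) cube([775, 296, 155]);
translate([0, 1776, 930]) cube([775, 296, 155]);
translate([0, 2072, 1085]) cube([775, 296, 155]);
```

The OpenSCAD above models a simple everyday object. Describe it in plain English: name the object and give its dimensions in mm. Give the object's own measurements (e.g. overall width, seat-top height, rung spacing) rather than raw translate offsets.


A straight staircase of 8 solid steps. Each step is 775 mm wide (x), 296 mm deep (y, the going) and 155 mm tall (the rise). The first step rests on the floor; each subsequent step sits one going further in +y and one rise higher in +z, directly behind and above the previous step with no overlap.


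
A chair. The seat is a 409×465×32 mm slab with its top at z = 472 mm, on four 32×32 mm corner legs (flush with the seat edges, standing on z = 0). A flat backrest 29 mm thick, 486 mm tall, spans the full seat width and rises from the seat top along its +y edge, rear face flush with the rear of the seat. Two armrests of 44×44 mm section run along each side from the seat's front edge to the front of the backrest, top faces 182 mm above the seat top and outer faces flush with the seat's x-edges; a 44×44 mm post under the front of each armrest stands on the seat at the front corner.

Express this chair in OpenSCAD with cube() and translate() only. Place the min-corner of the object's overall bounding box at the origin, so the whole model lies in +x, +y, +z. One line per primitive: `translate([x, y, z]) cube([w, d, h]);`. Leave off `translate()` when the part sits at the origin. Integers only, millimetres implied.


translate([0, 0, 440]) cube([409, 465, 32]);
cube([32, 32, 440]);
translate([377, 0, 0]) cube([32, 32, 440]);
translate([0, 433, 0]) cube([32, 32, 440]);
translate([377, 433, 0]) cube([32, 32, 440]);
translate([0, 436, 472]) cube([409, 29, 486]);
translate([0, 0, 610]) cube([44, 436, 44]);
translate([365, 0, 610]) cube([44, 436, 44]);
translate([0, 0, 472]) cube([44, 44, 138]);
translate([365, 0, 472]) cube([44, 44, 138]);


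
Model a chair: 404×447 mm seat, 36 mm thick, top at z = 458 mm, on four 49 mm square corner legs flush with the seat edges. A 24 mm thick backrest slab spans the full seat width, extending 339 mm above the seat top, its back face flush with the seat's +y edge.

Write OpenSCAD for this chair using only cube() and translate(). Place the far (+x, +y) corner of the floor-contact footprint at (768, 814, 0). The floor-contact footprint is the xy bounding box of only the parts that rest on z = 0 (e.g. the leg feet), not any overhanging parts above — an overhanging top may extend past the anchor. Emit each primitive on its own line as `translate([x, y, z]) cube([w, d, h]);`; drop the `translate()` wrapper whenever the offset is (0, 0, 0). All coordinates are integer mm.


// leg_h = 458 - 36 = 422
translate([364, 367, 422]) cube([404, 447, 36]);
translate([364, 367, 0]) cube([49, 49, 422]);
translate([719, 367, 0]) cube([49, 49, 422]);
translate([364, 765, 0]) cube([49, 49, 422]);
translate([719, 765, 0]) cube([49, 49, 422]);
translate([364, 790, 458]) cube([404, 24, 339]);


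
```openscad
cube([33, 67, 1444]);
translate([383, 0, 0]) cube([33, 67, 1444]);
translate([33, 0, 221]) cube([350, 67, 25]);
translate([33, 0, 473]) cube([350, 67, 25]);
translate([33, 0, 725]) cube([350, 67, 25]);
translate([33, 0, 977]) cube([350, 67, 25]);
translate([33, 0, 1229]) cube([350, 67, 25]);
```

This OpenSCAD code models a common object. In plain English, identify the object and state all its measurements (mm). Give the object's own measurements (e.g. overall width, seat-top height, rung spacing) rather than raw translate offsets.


A straight ladder. Two 33×67 mm vertical rails, 1444 mm tall, stand 416 mm apart (outside-to-outside) with their front faces coplanar on the −y side. 5 rungs, each 67 mm deep and 25 mm tall, span between the inner faces of the rails, front faces flush with the rails. The lowest rung's underside is at z = 221 mm and rungs are spaced 252 mm apart (underside to underside).


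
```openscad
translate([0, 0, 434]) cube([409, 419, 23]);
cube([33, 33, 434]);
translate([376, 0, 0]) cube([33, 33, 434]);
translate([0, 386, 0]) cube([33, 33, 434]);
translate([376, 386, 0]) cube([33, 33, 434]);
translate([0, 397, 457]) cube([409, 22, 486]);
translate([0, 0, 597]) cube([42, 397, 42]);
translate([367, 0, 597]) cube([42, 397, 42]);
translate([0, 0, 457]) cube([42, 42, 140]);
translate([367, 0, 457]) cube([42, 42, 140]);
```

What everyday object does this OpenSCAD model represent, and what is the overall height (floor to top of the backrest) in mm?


A chair. The overall height is 943 mm.

A slab on four corner posts with a tall panel at the back — a chair. The seat slab sits at z = 434 with thickness 23, and the 486 mm backrest starts at the seat top, so the overall height is 434 + 23 + 486 = 943 mm.


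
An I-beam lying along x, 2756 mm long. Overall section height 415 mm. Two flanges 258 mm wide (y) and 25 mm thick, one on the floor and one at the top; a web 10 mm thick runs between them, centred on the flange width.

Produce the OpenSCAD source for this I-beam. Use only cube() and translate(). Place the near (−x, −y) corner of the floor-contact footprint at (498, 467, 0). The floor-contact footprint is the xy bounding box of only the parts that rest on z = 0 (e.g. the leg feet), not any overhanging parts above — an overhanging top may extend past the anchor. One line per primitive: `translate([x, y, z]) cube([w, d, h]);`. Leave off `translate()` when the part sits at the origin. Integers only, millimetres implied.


translate([498, 467, 0]) cube([2756, 258, 25]);
translate([498, 591, 25]) cube([2756, 10, 365]);
translate([498, 467, 390]) cube([2756, 258, 25]);


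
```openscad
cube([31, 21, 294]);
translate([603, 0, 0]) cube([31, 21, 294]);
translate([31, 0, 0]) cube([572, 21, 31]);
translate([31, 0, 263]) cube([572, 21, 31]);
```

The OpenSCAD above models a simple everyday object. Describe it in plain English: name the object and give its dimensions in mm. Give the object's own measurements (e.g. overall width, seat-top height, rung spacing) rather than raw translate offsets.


A rectangular picture frame lying in the x–z plane (depth along y). The opening is 572 mm wide (x) by 232 mm tall (z), surrounded by a border 31 mm wide on all four sides. The frame is 21 mm deep and is made of two full-height vertical stiles with two horizontal rails fitted between them.


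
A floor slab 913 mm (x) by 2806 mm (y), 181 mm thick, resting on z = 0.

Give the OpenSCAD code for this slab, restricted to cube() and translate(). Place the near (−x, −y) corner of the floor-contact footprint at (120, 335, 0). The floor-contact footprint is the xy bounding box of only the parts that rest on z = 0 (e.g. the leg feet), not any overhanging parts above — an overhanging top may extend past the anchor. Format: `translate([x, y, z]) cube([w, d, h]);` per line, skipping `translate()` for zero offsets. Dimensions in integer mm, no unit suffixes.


translate([120, 335, 0]) cube([913, 2806, 181]);


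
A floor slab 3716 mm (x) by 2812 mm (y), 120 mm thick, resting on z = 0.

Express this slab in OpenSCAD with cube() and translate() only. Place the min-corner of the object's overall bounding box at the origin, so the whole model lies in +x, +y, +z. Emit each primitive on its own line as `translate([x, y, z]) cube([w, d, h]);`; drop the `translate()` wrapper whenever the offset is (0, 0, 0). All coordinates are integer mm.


cube([3716, 2812, 120]);


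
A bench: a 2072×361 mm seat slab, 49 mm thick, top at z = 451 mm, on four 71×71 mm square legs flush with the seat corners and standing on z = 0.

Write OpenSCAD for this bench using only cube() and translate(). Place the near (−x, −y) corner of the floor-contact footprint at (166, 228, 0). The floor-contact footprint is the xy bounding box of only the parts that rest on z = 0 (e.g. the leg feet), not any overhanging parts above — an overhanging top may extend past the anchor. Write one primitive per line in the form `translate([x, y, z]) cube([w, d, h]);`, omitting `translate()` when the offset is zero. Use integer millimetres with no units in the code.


translate([166, 228, 402]) cube([2072, 361, 49]);
translate([166, 228, 0]) cube([71, 71, 402]);
translate([166, 518, 0]) cube([71, 71, 402]);
translate([2167, 228, 0]) cube([71, 71, 402]);
translate([2167, 518, 0]) cube([71, 71, 402]);


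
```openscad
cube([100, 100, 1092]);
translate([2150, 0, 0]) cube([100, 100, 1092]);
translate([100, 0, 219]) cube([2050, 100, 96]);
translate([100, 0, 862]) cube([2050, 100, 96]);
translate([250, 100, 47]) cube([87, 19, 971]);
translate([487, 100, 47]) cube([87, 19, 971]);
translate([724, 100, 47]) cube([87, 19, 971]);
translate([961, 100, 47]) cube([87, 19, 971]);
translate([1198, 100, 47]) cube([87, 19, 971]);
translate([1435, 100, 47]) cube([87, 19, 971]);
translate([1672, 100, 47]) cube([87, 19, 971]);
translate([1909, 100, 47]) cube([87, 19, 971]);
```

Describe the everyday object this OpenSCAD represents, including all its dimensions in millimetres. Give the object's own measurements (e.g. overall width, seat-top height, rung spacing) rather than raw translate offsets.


A fence section. Two 100×100 mm posts, 1092 mm tall, stand on the floor with a clear span of 2050 mm between their inner faces. Two horizontal rails of 100×96 mm section span the gap between the posts with their undersides at z = 219 mm and z = 862 mm, flush with the posts' −y face. 8 pickets, each 87 mm wide, 19 mm thick and 971 mm tall, are fixed to the +y face of the rails with their bottoms at z = 47 mm, spaced across the span with a 150 mm gap after the −x post and between neighbouring pickets, with 154 mm left before the +x post.


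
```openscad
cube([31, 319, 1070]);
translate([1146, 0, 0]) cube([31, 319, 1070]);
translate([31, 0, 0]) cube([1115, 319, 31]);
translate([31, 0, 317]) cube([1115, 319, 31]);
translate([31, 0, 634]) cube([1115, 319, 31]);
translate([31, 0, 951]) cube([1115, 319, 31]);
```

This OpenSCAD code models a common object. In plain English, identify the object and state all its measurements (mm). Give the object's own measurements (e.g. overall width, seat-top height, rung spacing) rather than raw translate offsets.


An open bookshelf. Two side panels, each 31 mm thick, 319 mm deep and 1070 mm tall, stand 1177 mm apart (outside-to-outside). Between them sit 4 shelves, each 31 mm thick and 319 mm deep, spanning the full gap between the sides. The bottom shelf rests on the floor (its underside at z = 0) and the clear gap between one shelf's top and the next shelf's underside is 286 mm.


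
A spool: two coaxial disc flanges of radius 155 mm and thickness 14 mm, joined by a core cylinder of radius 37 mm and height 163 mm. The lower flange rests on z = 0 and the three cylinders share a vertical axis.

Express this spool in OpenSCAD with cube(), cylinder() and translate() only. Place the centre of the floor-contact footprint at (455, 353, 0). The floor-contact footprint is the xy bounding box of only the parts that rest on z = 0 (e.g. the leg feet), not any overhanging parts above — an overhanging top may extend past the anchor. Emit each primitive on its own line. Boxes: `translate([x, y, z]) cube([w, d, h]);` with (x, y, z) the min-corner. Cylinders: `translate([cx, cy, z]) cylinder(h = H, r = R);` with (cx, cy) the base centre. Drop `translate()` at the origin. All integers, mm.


translate([455, 353, 0]) cylinder(h = 14, r = 155);
translate([455, 353, 14]) cylinder(h = 163, r = 37);
translate([455, 353, 177]) cylinder(h = 14, r = 155);


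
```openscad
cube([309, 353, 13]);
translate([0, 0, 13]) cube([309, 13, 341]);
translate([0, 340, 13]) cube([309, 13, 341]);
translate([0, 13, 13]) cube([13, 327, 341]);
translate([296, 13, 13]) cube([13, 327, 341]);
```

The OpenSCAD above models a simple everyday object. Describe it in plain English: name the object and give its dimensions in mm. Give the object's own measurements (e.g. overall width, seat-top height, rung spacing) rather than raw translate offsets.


An open-topped rectangular box: outside dimensions 309×353×354 mm, with a uniform wall and base thickness of 13 mm. The base is a full 309×353 slab on the floor; four walls sit on top of the base. The front and back walls (the −y and +y sides) span the full width; the two side walls fit between them.


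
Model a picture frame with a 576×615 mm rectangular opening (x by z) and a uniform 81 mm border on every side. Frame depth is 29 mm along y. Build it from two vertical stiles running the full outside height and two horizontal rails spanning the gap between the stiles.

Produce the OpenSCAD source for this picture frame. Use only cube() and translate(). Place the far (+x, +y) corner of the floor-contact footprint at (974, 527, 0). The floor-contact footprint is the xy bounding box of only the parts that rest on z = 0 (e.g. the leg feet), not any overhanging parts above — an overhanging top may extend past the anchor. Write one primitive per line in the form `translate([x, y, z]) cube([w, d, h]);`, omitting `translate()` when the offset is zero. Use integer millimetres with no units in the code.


translate([236, 498, 0]) cube([81, 29, 777]);
translate([893, 498, 0]) cube([81, 29, 777]);
translate([317, 498, 0]) cube([576, 29, 81]);
translate([317, 498, 696]) cube([576, 29, 81]);


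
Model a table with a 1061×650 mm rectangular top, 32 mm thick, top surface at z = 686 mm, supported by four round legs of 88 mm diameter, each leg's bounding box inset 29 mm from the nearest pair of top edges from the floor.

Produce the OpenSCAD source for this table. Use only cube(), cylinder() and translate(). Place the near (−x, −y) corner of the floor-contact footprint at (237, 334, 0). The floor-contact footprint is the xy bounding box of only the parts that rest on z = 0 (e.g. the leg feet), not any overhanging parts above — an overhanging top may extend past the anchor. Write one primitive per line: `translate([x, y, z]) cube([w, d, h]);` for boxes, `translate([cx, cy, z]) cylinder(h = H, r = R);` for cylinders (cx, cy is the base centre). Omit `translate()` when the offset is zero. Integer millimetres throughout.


translate([208, 305, 654]) cube([1061, 650, 32]);
translate([281, 378, 0]) cylinder(h = 654, r = 44);
translate([1196, 378, 0]) cylinder(h = 654, r = 44);
translate([281, 882, 0]) cylinder(h = 654, r = 44);
translate([1196, 882, 0]) cylinder(h = 654, r = 44);


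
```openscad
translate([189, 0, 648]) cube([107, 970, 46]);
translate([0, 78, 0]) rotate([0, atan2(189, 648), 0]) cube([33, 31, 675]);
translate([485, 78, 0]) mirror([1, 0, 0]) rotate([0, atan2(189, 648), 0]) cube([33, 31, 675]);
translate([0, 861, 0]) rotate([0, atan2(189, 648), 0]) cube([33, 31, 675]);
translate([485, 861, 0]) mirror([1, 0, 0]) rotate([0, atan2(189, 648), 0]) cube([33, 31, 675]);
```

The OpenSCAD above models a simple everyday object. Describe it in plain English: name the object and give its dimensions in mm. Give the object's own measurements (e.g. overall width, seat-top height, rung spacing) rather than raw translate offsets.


A sawhorse. A 107×970×46 mm beam (x, y, z) sits on two A-frame leg pairs. Each pair is two raked legs of 33×31 mm section (31 mm along y) splaying symmetrically in x. Each leg rises 648 mm vertically over 189 mm of horizontal reach and is 675 mm long along its own axis. Every leg's outer bottom edge rests on the floor and its outer top edge meets a bottom edge of the beam — the left legs (tilting toward +x) meet the beam's −x bottom edge, the right legs (their mirror images, tilting toward −x) meet its +x bottom edge — so the leg tops tuck under the beam, the beam's underside is 648 mm above the floor, and the feet are 485 mm apart outside-to-outside with the beam centred between them. The two leg pairs are set in 78 mm from either end of the beam.


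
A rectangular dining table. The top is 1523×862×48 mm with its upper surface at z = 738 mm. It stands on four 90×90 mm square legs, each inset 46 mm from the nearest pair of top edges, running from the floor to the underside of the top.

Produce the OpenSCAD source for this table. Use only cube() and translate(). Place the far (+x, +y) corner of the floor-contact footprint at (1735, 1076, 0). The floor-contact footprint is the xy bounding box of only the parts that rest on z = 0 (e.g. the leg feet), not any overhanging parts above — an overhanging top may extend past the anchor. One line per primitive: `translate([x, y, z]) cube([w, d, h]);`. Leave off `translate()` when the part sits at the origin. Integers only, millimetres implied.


translate([258, 260, 690]) cube([1523, 862, 48]);
translate([304, 306, 0]) cube([90, 90, 690]);
translate([1645, 306, 0]) cube([90, 90, 690]);
translate([304, 986, 0]) cube([90, 90, 690]);
translate([1645, 986, 0]) cube([90, 90, 690]);


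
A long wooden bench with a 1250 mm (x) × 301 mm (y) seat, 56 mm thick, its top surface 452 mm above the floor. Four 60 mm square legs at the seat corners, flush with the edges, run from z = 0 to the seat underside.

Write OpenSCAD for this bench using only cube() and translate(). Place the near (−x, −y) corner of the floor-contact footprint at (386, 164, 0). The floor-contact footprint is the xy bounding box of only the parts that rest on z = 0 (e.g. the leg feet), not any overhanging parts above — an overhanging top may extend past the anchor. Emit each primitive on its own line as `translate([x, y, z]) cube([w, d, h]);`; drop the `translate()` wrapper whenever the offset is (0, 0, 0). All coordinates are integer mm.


// leg_h = 452 − 56 = 396
translate([386, 164, 396]) cube([1250, 301, 56]);
translate([386, 164, 0]) cube([60, 60, 396]);
translate([386, 405, 0]) cube([60, 60, 396]);
translate([1576, 164, 0]) cube([60, 60, 396]);
translate([1576, 405, 0]) cube([60, 60, 396]);


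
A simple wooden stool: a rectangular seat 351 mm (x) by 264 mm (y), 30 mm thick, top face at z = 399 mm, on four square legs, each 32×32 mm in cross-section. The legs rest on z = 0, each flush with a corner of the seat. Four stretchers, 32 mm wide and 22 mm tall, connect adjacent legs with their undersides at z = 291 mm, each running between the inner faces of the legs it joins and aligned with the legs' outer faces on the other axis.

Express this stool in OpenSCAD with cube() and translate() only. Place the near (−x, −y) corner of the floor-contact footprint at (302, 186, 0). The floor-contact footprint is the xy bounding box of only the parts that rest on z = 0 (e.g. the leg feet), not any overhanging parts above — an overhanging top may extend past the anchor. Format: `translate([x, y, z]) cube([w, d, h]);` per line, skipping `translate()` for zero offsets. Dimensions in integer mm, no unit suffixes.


translate([302, 186, 369]) cube([351, 264, 30]);
translate([302, 186, 0]) cube([32, 32, 369]);
translate([621, 186, 0]) cube([32, 32, 369]);
translate([302, 418, 0]) cube([32, 32, 369]);
translate([621, 418, 0]) cube([32, 32, 369]);
translate([334, 186, 291]) cube([287, 32, 22]);
translate([334, 418, 291]) cube([287, 32, 22]);
translate([302, 218, 291]) cube([32, 200, 22]);
translate([621, 218, 291]) cube([32, 200, 22]);


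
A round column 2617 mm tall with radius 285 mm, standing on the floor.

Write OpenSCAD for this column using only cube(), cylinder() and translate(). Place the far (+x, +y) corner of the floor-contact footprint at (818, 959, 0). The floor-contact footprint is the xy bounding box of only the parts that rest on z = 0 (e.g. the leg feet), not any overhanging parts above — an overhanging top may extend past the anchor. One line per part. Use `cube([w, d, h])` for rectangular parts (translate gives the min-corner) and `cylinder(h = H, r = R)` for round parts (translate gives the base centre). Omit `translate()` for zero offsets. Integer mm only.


translate([533, 674, 0]) cylinder(h = 2617, r = 285);


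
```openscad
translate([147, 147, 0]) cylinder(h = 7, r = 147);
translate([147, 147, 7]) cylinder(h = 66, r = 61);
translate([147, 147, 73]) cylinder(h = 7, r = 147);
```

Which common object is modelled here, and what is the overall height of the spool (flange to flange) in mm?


A spool. The overall height is 80 mm.

Three coaxial cylinders, large–small–large — a spool. Two 7 mm flanges and a 66 mm core give 7 + 66 + 7 = 80 mm.


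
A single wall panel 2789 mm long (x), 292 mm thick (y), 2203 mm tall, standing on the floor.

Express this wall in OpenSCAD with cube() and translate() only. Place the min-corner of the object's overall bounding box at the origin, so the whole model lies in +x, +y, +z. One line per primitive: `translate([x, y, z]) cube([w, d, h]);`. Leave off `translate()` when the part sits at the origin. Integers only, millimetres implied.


cube([2789, 292, 2203]);


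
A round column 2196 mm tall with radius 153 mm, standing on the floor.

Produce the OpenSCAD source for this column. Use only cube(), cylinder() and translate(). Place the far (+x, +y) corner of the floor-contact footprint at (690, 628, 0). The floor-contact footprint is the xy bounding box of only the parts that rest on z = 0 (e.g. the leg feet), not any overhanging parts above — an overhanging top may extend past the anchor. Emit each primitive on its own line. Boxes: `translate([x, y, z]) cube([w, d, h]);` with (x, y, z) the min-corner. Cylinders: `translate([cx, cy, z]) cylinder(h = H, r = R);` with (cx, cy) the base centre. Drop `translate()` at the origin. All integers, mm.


translate([537, 475, 0]) cylinder(h = 2196, r = 153);


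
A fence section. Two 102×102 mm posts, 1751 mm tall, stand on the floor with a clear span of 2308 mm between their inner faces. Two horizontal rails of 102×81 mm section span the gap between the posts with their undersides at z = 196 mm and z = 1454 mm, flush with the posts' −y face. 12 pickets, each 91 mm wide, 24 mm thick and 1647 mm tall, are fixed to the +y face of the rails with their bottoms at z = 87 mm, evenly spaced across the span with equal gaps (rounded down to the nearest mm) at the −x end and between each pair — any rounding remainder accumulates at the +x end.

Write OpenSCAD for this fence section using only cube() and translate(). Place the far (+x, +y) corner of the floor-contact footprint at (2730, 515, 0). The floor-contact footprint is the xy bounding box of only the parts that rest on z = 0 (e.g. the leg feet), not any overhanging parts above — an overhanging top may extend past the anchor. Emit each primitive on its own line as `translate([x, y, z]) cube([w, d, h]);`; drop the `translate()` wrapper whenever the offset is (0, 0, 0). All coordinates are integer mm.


translate([218, 413, 0]) cube([102, 102, 1751]);
translate([2628, 413, 0]) cube([102, 102, 1751]);
translate([320, 413, 196]) cube([2308, 102, 81]);
translate([320, 413, 1454]) cube([2308, 102, 81]);
translate([413, 515, 87]) cube([91, 24, 1647]);
translate([597, 515, 87]) cube([91, 24, 1647]);
translate([781, 515, 87]) cube([91, 24, 1647]);
translate([965, 515, 87]) cube([91, 24, 1647]);
translate([1149, 515, 87]) cube([91, 24, 1647]);
translate([1333, 515, 87]) cube([91, 24, 1647]);
translate([1517, 515, 87]) cube([91, 24, 1647]);
translate([1701, 515, 87]) cube([91, 24, 1647]);
translate([1885, 515, 87]) cube([91, 24, 1647]);
translate([2069, 515, 87]) cube([91, 24, 1647]);
translate([2253, 515, 87]) cube([91, 24, 1647]);
translate([2437, 515, 87]) cube([91, 24, 1647]);


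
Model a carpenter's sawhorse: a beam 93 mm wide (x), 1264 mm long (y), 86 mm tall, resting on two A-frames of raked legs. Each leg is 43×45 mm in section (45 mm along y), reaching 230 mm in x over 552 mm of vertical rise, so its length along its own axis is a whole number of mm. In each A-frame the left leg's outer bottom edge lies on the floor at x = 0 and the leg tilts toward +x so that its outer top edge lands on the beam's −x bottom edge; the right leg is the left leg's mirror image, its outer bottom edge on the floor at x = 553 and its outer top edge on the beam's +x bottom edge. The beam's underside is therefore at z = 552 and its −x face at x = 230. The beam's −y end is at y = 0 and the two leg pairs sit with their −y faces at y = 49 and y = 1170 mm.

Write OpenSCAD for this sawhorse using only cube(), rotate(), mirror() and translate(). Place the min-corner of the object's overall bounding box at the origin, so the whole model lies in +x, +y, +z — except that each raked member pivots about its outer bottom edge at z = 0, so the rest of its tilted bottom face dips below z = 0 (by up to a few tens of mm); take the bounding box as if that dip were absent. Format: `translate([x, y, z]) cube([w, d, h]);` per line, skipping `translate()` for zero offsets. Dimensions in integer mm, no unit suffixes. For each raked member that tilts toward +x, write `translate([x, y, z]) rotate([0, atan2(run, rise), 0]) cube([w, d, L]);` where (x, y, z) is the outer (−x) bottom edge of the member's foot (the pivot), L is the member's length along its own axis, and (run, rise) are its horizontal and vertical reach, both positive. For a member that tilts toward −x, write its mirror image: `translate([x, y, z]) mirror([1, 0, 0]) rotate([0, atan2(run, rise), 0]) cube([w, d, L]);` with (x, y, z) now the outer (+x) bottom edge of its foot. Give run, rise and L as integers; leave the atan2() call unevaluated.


translate([230, 0, 552]) cube([93, 1264, 86]);
translate([0, 49, 0]) rotate([0, atan2(230, 552), 0]) cube([43, 45, 598]);
translate([553, 49, 0]) mirror([1, 0, 0]) rotate([0, atan2(230, 552), 0]) cube([43, 45, 598]);
translate([0, 1170, 0]) rotate([0, atan2(230, 552), 0]) cube([43, 45, 598]);
translate([553, 1170, 0]) mirror([1, 0, 0]) rotate([0, atan2(230, 552), 0]) cube([43, 45, 598]);
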